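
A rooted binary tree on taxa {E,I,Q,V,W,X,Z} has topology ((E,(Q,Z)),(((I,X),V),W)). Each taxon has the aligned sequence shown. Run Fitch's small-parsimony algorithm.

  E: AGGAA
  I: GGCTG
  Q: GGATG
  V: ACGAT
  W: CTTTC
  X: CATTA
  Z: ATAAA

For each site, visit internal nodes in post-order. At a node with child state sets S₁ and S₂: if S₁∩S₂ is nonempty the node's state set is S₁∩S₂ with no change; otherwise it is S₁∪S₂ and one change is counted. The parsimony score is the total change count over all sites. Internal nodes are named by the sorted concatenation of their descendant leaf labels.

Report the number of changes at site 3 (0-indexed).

3

site 0, node QZ: Q={G} ∪ Z={A} → {A,G} (+1)
site 0, node EQZ: E={A} ∩ QZ={A,G} → {A} (+0)
site 0, node IX: I={G} ∪ X={C} → {C,G} (+1)
site 0, node IVX: IX={C,G} ∪ V={A} → {A,C,G} (+1)
site 0, node IVWX: IVX={A,C,G} ∩ W={C} → {C} (+0)
site 0, node EIQVWXZ: EQZ={A} ∪ IVWX={C} → {A,C} (+1)
site 1, node QZ: Q={G} ∪ Z={T} → {G,T} (+1)
site 1, node EQZ: E={G} ∩ QZ={G,T} → {G} (+0)
site 1, node IX: I={G} ∪ X={A} → {A,G} (+1)
site 1, node IVX: IX={A,G} ∪ V={C} → {A,C,G} (+1)
site 1, node IVWX: IVX={A,C,G} ∪ W={T} → {A,C,G,T} (+1)
site 1, node EIQVWXZ: EQZ={G} ∩ IVWX={A,C,G,T} → {G} (+0)
site 2, node QZ: Q={A} ∩ Z={A} → {A} (+0)
site 2, node EQZ: E={G} ∪ QZ={A} → {A,G} (+1)
site 2, node IX: I={C} ∪ X={T} → {C,T} (+1)
site 2, node IVX: IX={C,T} ∪ V={G} → {C,G,T} (+1)
site 2, node IVWX: IVX={C,G,T} ∩ W={T} → {T} (+0)
site 2, node EIQVWXZ: EQZ={A,G} ∪ IVWX={T} → {A,G,T} (+1)
site 3, node QZ: Q={T} ∪ Z={A} → {A,T} (+1)
site 3, node EQZ: E={A} ∩ QZ={A,T} → {A} (+0)
site 3, node IX: I={T} ∩ X={T} → {T} (+0)
site 3, node IVX: IX={T} ∪ V={A} → {A,T} (+1)
site 3, node IVWX: IVX={A,T} ∩ W={T} → {T} (+0)
site 3, node EIQVWXZ: EQZ={A} ∪ IVWX={T} → {A,T} (+1)
site 4, node QZ: Q={G} ∪ Z={A} → {A,G} (+1)
site 4, node EQZ: E={A} ∩ QZ={A,G} → {A} (+0)
site 4, node IX: I={G} ∪ X={A} → {A,G} (+1)
site 4, node IVX: IX={A,G} ∪ V={T} → {A,G,T} (+1)
site 4, node IVWX: IVX={A,G,T} ∪ W={C} → {A,C,G,T} (+1)
site 4, node EIQVWXZ: EQZ={A} ∩ IVWX={A,C,G,T} → {A} (+0)
per-site changes: [4, 4, 4, 3, 4]; total = 19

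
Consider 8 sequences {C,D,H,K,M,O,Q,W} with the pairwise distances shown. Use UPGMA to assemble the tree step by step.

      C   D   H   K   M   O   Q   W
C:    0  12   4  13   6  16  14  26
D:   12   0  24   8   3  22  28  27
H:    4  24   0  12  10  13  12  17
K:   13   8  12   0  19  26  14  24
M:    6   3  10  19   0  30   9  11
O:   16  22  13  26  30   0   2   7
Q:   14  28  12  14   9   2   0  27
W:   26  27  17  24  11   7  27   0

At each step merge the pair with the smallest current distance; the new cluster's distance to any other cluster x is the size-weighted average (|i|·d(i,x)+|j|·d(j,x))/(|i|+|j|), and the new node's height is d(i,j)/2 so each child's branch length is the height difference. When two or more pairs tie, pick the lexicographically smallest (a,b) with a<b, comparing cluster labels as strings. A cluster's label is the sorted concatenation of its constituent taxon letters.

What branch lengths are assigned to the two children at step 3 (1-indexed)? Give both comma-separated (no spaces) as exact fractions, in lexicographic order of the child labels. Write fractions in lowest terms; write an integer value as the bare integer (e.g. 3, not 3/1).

iteration 1: select O,Q (d=2); attach at lengths (1, 1); label the merged cluster OQ
  updated: d(C,OQ)=15, d(D,OQ)=25, d(H,OQ)=25/2, d(K,OQ)=20, d(M,OQ)=39/2, d(OQ,W)=17
iteration 2: select D,M (d=3); attach at lengths (3/2, 3/2); label the merged cluster DM
  updated: d(C,DM)=9, d(DM,H)=17, d(DM,K)=27/2, d(DM,OQ)=89/4, d(DM,W)=19
iteration 3: select C,H (d=4); attach at lengths (2, 2); label the merged cluster CH
  updated: d(CH,DM)=13, d(CH,K)=25/2, d(CH,OQ)=55/4, d(CH,W)=43/2
iteration 4: select CH,K (d=25/2); attach at lengths (17/4, 25/4); label the merged cluster CHK
  updated: d(CHK,DM)=79/6, d(CHK,OQ)=95/6, d(CHK,W)=67/3
iteration 5: select CHK,DM (d=79/6); attach at lengths (1/3, 61/12); label the merged cluster CDHKM
  updated: d(CDHKM,OQ)=92/5, d(CDHKM,W)=21
iteration 6: select OQ,W (d=17); attach at lengths (15/2, 17/2); label the merged cluster OQW
  updated: d(CDHKM,OQW)=289/15
iteration 7: select CDHKM,OQW (d=289/15); attach at lengths (61/20, 17/15); label the merged cluster CDHKMOQW
final tree: ((((C:2,H:2):17/4,K:25/4):1/3,(D:3/2,M:3/2):61/12):61/20,((O:1,Q:1):15/2,W:17/2):17/15)
total length: 451/10

2,2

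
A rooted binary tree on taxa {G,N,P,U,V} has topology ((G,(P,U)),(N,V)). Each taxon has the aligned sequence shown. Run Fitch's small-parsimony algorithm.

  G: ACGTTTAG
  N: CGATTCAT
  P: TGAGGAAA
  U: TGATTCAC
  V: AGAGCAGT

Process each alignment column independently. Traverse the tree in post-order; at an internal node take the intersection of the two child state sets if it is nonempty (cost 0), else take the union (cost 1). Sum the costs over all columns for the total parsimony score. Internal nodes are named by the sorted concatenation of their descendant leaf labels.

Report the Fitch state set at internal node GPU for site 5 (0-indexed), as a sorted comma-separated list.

A,C,T

PU@0: {T} ∩ {T} = {T} (intersection, +0)
GPU@0: {A} ∪ {T} = {A,T} (union, +1)
NV@0: {C} ∪ {A} = {A,C} (union, +1)
GNPUV@0: {A,T} ∩ {A,C} = {A} (intersection, +0)
PU@1: {G} ∩ {G} = {G} (intersection, +0)
GPU@1: {C} ∪ {G} = {C,G} (union, +1)
NV@1: {G} ∩ {G} = {G} (intersection, +0)
GNPUV@1: {C,G} ∩ {G} = {G} (intersection, +0)
PU@2: {A} ∩ {A} = {A} (intersection, +0)
GPU@2: {G} ∪ {A} = {A,G} (union, +1)
NV@2: {A} ∩ {A} = {A} (intersection, +0)
GNPUV@2: {A,G} ∩ {A} = {A} (intersection, +0)
PU@3: {G} ∪ {T} = {G,T} (union, +1)
GPU@3: {T} ∩ {G,T} = {T} (intersection, +0)
NV@3: {T} ∪ {G} = {G,T} (union, +1)
GNPUV@3: {T} ∩ {G,T} = {T} (intersection, +0)
PU@4: {G} ∪ {T} = {G,T} (union, +1)
GPU@4: {T} ∩ {G,T} = {T} (intersection, +0)
NV@4: {T} ∪ {C} = {C,T} (union, +1)
GNPUV@4: {T} ∩ {C,T} = {T} (intersection, +0)
PU@5: {A} ∪ {C} = {A,C} (union, +1)
GPU@5: {T} ∪ {A,C} = {A,C,T} (union, +1)
NV@5: {C} ∪ {A} = {A,C} (union, +1)
GNPUV@5: {A,C,T} ∩ {A,C} = {A,C} (intersection, +0)
PU@6: {A} ∩ {A} = {A} (intersection, +0)
GPU@6: {A} ∩ {A} = {A} (intersection, +0)
NV@6: {A} ∪ {G} = {A,G} (union, +1)
GNPUV@6: {A} ∩ {A,G} = {A} (intersection, +0)
PU@7: {A} ∪ {C} = {A,C} (union, +1)
GPU@7: {G} ∪ {A,C} = {A,C,G} (union, +1)
NV@7: {T} ∩ {T} = {T} (intersection, +0)
GNPUV@7: {A,C,G} ∪ {T} = {A,C,G,T} (union, +1)
per-site changes: [2, 1, 1, 2, 2, 3, 1, 3]; total = 15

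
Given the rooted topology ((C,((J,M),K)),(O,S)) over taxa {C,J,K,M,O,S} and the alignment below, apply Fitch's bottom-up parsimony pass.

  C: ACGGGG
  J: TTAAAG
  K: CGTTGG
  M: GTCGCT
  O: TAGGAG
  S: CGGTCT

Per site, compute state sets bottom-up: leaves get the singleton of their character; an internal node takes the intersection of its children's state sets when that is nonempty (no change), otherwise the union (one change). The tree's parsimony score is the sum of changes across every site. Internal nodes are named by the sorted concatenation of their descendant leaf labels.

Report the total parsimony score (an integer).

JM@0: {T} ∪ {G} = {G,T} (union, +1)
JKM@0: {G,T} ∪ {C} = {C,G,T} (union, +1)
CJKM@0: {A} ∪ {C,G,T} = {A,C,G,T} (union, +1)
OS@0: {T} ∪ {C} = {C,T} (union, +1)
CJKMOS@0: {A,C,G,T} ∩ {C,T} = {C,T} (intersection, +0)
JM@1: {T} ∩ {T} = {T} (intersection, +0)
JKM@1: {T} ∪ {G} = {G,T} (union, +1)
CJKM@1: {C} ∪ {G,T} = {C,G,T} (union, +1)
OS@1: {A} ∪ {G} = {A,G} (union, +1)
CJKMOS@1: {C,G,T} ∩ {A,G} = {G} (intersection, +0)
JM@2: {A} ∪ {C} = {A,C} (union, +1)
JKM@2: {A,C} ∪ {T} = {A,C,T} (union, +1)
CJKM@2: {G} ∪ {A,C,T} = {A,C,G,T} (union, +1)
OS@2: {G} ∩ {G} = {G} (intersection, +0)
CJKMOS@2: {A,C,G,T} ∩ {G} = {G} (intersection, +0)
JM@3: {A} ∪ {G} = {A,G} (union, +1)
JKM@3: {A,G} ∪ {T} = {A,G,T} (union, +1)
CJKM@3: {G} ∩ {A,G,T} = {G} (intersection, +0)
OS@3: {G} ∪ {T} = {G,T} (union, +1)
CJKMOS@3: {G} ∩ {G,T} = {G} (intersection, +0)
JM@4: {A} ∪ {C} = {A,C} (union, +1)
JKM@4: {A,C} ∪ {G} = {A,C,G} (union, +1)
CJKM@4: {G} ∩ {A,C,G} = {G} (intersection, +0)
OS@4: {A} ∪ {C} = {A,C} (union, +1)
CJKMOS@4: {G} ∪ {A,C} = {A,C,G} (union, +1)
JM@5: {G} ∪ {T} = {G,T} (union, +1)
JKM@5: {G,T} ∩ {G} = {G} (intersection, +0)
CJKM@5: {G} ∩ {G} = {G} (intersection, +0)
OS@5: {G} ∪ {T} = {G,T} (union, +1)
CJKMOS@5: {G} ∩ {G,T} = {G} (intersection, +0)
per-site changes: [4, 3, 3, 3, 4, 2]; total = 19

19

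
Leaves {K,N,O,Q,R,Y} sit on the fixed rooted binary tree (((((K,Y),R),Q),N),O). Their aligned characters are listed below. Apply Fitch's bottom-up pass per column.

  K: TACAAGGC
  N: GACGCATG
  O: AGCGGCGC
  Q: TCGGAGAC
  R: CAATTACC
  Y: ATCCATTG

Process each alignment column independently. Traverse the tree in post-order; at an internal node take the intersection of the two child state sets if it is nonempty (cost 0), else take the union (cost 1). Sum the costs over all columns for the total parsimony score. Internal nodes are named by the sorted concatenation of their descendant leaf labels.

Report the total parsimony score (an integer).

25

[col 0] KY: children K:{T}, Y:{A} ∪→ {A,T}; cost 1
[col 0] KRY: children KY:{A,T}, R:{C} ∪→ {A,C,T}; cost 1
[col 0] KQRY: children KRY:{A,C,T}, Q:{T} ∩→ {T}; cost 0
[col 0] KNQRY: children KQRY:{T}, N:{G} ∪→ {G,T}; cost 1
[col 0] KNOQRY: children KNQRY:{G,T}, O:{A} ∪→ {A,G,T}; cost 1
[col 1] KY: children K:{A}, Y:{T} ∪→ {A,T}; cost 1
[col 1] KRY: children KY:{A,T}, R:{A} ∩→ {A}; cost 0
[col 1] KQRY: children KRY:{A}, Q:{C} ∪→ {A,C}; cost 1
[col 1] KNQRY: children KQRY:{A,C}, N:{A} ∩→ {A}; cost 0
[col 1] KNOQRY: children KNQRY:{A}, O:{G} ∪→ {A,G}; cost 1
[col 2] KY: children K:{C}, Y:{C} ∩→ {C}; cost 0
[col 2] KRY: children KY:{C}, R:{A} ∪→ {A,C}; cost 1
[col 2] KQRY: children KRY:{A,C}, Q:{G} ∪→ {A,C,G}; cost 1
[col 2] KNQRY: children KQRY:{A,C,G}, N:{C} ∩→ {C}; cost 0
[col 2] KNOQRY: children KNQRY:{C}, O:{C} ∩→ {C}; cost 0
[col 3] KY: children K:{A}, Y:{C} ∪→ {A,C}; cost 1
[col 3] KRY: children KY:{A,C}, R:{T} ∪→ {A,C,T}; cost 1
[col 3] KQRY: children KRY:{A,C,T}, Q:{G} ∪→ {A,C,G,T}; cost 1
[col 3] KNQRY: children KQRY:{A,C,G,T}, N:{G} ∩→ {G}; cost 0
[col 3] KNOQRY: children KNQRY:{G}, O:{G} ∩→ {G}; cost 0
[col 4] KY: children K:{A}, Y:{A} ∩→ {A}; cost 0
[col 4] KRY: children KY:{A}, R:{T} ∪→ {A,T}; cost 1
[col 4] KQRY: children KRY:{A,T}, Q:{A} ∩→ {A}; cost 0
[col 4] KNQRY: children KQRY:{A}, N:{C} ∪→ {A,C}; cost 1
[col 4] KNOQRY: children KNQRY:{A,C}, O:{G} ∪→ {A,C,G}; cost 1
[col 5] KY: children K:{G}, Y:{T} ∪→ {G,T}; cost 1
[col 5] KRY: children KY:{G,T}, R:{A} ∪→ {A,G,T}; cost 1
[col 5] KQRY: children KRY:{A,G,T}, Q:{G} ∩→ {G}; cost 0
[col 5] KNQRY: children KQRY:{G}, N:{A} ∪→ {A,G}; cost 1
[col 5] KNOQRY: children KNQRY:{A,G}, O:{C} ∪→ {A,C,G}; cost 1
[col 6] KY: children K:{G}, Y:{T} ∪→ {G,T}; cost 1
[col 6] KRY: children KY:{G,T}, R:{C} ∪→ {C,G,T}; cost 1
[col 6] KQRY: children KRY:{C,G,T}, Q:{A} ∪→ {A,C,G,T}; cost 1
[col 6] KNQRY: children KQRY:{A,C,G,T}, N:{T} ∩→ {T}; cost 0
[col 6] KNOQRY: children KNQRY:{T}, O:{G} ∪→ {G,T}; cost 1
[col 7] KY: children K:{C}, Y:{G} ∪→ {C,G}; cost 1
[col 7] KRY: children KY:{C,G}, R:{C} ∩→ {C}; cost 0
[col 7] KQRY: children KRY:{C}, Q:{C} ∩→ {C}; cost 0
[col 7] KNQRY: children KQRY:{C}, N:{G} ∪→ {C,G}; cost 1
[col 7] KNOQRY: children KNQRY:{C,G}, O:{C} ∩→ {C}; cost 0
per-site changes: [4, 3, 2, 3, 3, 4, 4, 2]; total = 25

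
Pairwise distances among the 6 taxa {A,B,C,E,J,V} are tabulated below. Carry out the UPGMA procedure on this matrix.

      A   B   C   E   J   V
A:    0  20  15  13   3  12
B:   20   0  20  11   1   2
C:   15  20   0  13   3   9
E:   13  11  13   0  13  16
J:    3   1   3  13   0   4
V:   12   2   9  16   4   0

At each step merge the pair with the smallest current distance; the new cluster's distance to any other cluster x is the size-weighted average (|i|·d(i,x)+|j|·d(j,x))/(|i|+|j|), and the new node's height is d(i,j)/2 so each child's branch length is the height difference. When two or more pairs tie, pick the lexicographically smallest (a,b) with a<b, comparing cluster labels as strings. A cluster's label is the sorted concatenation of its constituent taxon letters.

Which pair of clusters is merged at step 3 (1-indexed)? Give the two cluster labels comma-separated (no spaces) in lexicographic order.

iteration 1: select B,J (d=1); attach at lengths (1/2, 1/2); label the merged cluster BJ
  updated: d(A,BJ)=23/2, d(BJ,C)=23/2, d(BJ,E)=12, d(BJ,V)=3
iteration 2: select BJ,V (d=3); attach at lengths (1, 3/2); label the merged cluster BJV
  updated: d(A,BJV)=35/3, d(BJV,C)=32/3, d(BJV,E)=40/3
iteration 3: select BJV,C (d=32/3); attach at lengths (23/6, 16/3); label the merged cluster BCJV
  updated: d(A,BCJV)=25/2, d(BCJV,E)=53/4
iteration 4: select A,BCJV (d=25/2); attach at lengths (25/4, 11/12); label the merged cluster ABCJV
  updated: d(ABCJV,E)=66/5
iteration 5: select ABCJV,E (d=66/5); attach at lengths (7/20, 33/5); label the merged cluster ABCEJV
final tree: ((A:25/4,(((B:1/2,J:1/2):1,V:3/2):23/6,C:16/3):11/12):7/20,E:33/5)
total length: 1607/60

BJV,C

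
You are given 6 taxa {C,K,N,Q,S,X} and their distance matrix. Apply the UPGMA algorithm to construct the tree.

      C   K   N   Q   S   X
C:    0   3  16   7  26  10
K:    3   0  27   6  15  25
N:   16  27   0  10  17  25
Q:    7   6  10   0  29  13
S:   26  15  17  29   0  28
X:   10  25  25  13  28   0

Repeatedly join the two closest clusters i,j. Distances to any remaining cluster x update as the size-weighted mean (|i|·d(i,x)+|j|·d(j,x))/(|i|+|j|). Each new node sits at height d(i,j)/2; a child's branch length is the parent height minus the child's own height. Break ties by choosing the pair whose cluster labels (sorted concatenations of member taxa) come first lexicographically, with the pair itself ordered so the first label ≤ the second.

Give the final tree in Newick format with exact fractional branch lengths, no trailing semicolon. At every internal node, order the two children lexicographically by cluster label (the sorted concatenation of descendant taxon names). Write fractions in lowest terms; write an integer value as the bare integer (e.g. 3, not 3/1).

((((C:3/2,K:3/2):7/4,Q:13/4):19/4,X:8):3,(N:17/2,S:17/2):5/2)

iteration 1: select C,K (d=3); attach at lengths (3/2, 3/2); label the merged cluster CK
  updated: d(CK,N)=43/2, d(CK,Q)=13/2, d(CK,S)=41/2, d(CK,X)=35/2
iteration 2: select CK,Q (d=13/2); attach at lengths (7/4, 13/4); label the merged cluster CKQ
  updated: d(CKQ,N)=53/3, d(CKQ,S)=70/3, d(CKQ,X)=16
iteration 3: select CKQ,X (d=16); attach at lengths (19/4, 8); label the merged cluster CKQX
  updated: d(CKQX,N)=39/2, d(CKQX,S)=49/2
iteration 4: select N,S (d=17); attach at lengths (17/2, 17/2); label the merged cluster NS
  updated: d(CKQX,NS)=22
iteration 5: select CKQX,NS (d=22); attach at lengths (3, 5/2); label the merged cluster CKNQSX
final tree: ((((C:3/2,K:3/2):7/4,Q:13/4):19/4,X:8):3,(N:17/2,S:17/2):5/2)
total length: 173/4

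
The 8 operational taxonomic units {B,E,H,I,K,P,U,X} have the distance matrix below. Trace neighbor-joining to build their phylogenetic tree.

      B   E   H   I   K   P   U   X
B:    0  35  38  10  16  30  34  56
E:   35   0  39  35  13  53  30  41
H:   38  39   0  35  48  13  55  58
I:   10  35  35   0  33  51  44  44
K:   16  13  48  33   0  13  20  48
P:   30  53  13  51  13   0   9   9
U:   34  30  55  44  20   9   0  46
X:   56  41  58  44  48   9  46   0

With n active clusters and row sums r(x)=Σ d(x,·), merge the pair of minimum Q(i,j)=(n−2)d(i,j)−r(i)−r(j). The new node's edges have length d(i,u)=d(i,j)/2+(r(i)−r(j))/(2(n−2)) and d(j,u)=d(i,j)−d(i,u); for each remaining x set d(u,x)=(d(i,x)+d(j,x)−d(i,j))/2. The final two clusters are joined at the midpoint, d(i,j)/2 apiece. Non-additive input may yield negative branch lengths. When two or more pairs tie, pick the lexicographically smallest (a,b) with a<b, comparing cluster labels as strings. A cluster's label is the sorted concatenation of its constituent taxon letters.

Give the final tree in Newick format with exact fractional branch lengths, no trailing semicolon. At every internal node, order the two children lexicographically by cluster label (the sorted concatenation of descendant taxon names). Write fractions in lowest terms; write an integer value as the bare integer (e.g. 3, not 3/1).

(((((B:43/20,I:157/20):541/48,(H:681/32,(P:-35/6,X:89/6):311/32):329/48):155/32,U:475/32):117/32,E:345/32):71/64,K:71/64)

step 1: merge (P,X) at d=9, Q=-426; branch lengths P→-35/6, X→89/6; new cluster PX
  updated: d(B,PX)=77/2, d(E,PX)=85/2, d(H,PX)=31, d(I,PX)=43, d(K,PX)=26, d(PX,U)=23
step 2: merge (B,I) at d=10, Q=-643/2; branch lengths B→43/20, I→157/20; new cluster BI
  updated: d(BI,E)=30, d(BI,H)=63/2, d(BI,K)=39/2, d(BI,PX)=143/4, d(BI,U)=34
step 3: merge (H,PX) at d=31, Q=-955/4; branch lengths H→681/32, PX→311/32; new cluster HPX
  updated: d(BI,HPX)=145/8, d(E,HPX)=101/4, d(HPX,K)=43/2, d(HPX,U)=47/2
step 4: merge (BI,HPX) at d=145/8, Q=-1085/8; branch lengths BI→541/48, HPX→329/48; new cluster BHIPX
  updated: d(BHIPX,E)=297/16, d(BHIPX,K)=183/16, d(BHIPX,U)=315/16
step 5: merge (BHIPX,U) at d=315/16, Q=-80; branch lengths BHIPX→155/32, U→475/32; new cluster BHIPUX
  updated: d(BHIPUX,E)=231/16, d(BHIPUX,K)=47/8
step 6: merge (BHIPUX,E) at d=231/16, Q=-533/16; branch lengths BHIPUX→117/32, E→345/32; new cluster BEHIPUX
  updated: d(BEHIPUX,K)=71/32
step 7: merge (BEHIPUX,K) at d=71/32; branch lengths BEHIPUX→71/64, K→71/64; new cluster BEHIKPUX
final tree: (((((B:43/20,I:157/20):541/48,(H:681/32,(P:-35/6,X:89/6):311/32):329/48):155/32,U:475/32):117/32,E:345/32):71/64,K:71/64)
total length: 3343/32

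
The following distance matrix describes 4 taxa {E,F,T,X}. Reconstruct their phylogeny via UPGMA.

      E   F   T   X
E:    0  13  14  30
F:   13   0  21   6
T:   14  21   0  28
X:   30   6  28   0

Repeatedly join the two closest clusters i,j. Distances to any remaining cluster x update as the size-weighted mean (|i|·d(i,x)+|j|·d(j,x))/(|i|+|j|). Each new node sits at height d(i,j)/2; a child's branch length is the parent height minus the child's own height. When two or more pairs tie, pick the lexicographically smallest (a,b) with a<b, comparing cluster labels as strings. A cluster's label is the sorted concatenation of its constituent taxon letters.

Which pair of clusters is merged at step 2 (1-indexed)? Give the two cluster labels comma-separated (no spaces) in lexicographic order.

1. join F+X (d=6) ⇒ FX; edges |F|=3, |X|=3
  updated: d(E,FX)=43/2, d(FX,T)=49/2
2. join E+T (d=14) ⇒ ET; edges |E|=7, |T|=7
  updated: d(ET,FX)=23
3. join ET+FX (d=23) ⇒ EFTX; edges |ET|=9/2, |FX|=17/2
final tree: ((E:7,T:7):9/2,(F:3,X:3):17/2)
total length: 33

E,T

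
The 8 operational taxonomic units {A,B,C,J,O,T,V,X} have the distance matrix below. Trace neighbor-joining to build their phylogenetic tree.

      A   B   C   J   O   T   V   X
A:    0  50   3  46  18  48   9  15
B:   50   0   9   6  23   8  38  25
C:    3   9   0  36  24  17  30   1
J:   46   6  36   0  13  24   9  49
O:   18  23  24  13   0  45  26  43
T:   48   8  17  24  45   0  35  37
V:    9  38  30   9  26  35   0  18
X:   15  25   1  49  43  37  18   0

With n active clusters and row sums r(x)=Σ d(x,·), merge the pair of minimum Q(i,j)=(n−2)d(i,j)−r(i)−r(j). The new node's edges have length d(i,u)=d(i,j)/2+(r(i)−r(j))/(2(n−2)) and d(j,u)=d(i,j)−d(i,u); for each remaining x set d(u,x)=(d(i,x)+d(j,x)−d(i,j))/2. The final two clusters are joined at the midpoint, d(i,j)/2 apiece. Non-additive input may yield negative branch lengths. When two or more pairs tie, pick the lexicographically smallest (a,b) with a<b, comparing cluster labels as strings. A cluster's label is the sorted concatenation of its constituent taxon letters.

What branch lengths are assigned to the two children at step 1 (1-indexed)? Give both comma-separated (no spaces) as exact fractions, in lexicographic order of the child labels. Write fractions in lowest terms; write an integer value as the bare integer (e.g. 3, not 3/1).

-7/12,103/12

1. join B+T (d=8, Q=-325) ⇒ BT; edges |B|=-7/12, |T|=103/12
  updated: d(A,BT)=45, d(BT,C)=9, d(BT,J)=11, d(BT,O)=30, d(BT,V)=65/2, d(BT,X)=27
2. join BT+J (d=11, Q=-527/2) ⇒ BJT; edges |BT|=91/20, |J|=129/20
  updated: d(A,BJT)=40, d(BJT,C)=17, d(BJT,O)=16, d(BJT,V)=61/4, d(BJT,X)=65/2
3. join BJT+O (d=16, Q=-735/4) ⇒ BJOT; edges |BJT|=231/32, |O|=281/32
  updated: d(A,BJOT)=21, d(BJOT,C)=25/2, d(BJOT,V)=101/8, d(BJOT,X)=119/4
4. join BJOT+V (d=101/8, Q=-861/8) ⇒ BJOTV; edges |BJOT|=353/48, |V|=253/48
  updated: d(A,BJOTV)=139/16, d(BJOTV,C)=239/16, d(BJOTV,X)=281/16
5. join A+BJOTV (d=139/16, Q=-101/2) ⇒ ABJOTV; edges |A|=23/32, |BJOTV|=255/32
  updated: d(ABJOTV,C)=37/8, d(ABJOTV,X)=191/16
6. join ABJOTV+C (d=37/8, Q=-281/16) ⇒ ABCJOTV; edges |ABJOTV|=249/32, |C|=-101/32
  updated: d(ABCJOTV,X)=133/32
7. join ABCJOTV+X (d=133/32) ⇒ ABCJOTVX; edges |ABCJOTV|=133/64, |X|=133/64
final tree: (((A:23/32,((((B:-7/12,T:103/12):91/20,J:129/20):231/32,O:281/32):353/48,V:253/48):255/32):249/32,C:-101/32):133/64,X:133/64)
total length: 2083/32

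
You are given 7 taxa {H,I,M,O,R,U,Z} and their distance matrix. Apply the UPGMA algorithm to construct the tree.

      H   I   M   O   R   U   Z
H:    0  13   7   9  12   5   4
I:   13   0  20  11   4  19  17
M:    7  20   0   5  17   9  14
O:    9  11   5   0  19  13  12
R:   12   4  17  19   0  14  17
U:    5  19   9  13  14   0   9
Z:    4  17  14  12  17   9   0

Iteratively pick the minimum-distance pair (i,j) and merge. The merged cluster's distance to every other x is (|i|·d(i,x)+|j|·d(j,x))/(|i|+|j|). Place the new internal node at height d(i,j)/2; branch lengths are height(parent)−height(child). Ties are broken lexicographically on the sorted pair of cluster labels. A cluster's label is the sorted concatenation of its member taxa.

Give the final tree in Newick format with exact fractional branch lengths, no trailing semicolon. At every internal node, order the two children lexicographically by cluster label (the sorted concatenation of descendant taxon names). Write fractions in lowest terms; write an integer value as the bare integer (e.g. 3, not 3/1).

1. join H+Z (d=4) ⇒ HZ; edges |H|=2, |Z|=2
  updated: d(HZ,I)=15, d(HZ,M)=21/2, d(HZ,O)=21/2, d(HZ,R)=29/2, d(HZ,U)=7
2. join I+R (d=4) ⇒ IR; edges |I|=2, |R|=2
  updated: d(HZ,IR)=59/4, d(IR,M)=37/2, d(IR,O)=15, d(IR,U)=33/2
3. join M+O (d=5) ⇒ MO; edges |M|=5/2, |O|=5/2
  updated: d(HZ,MO)=21/2, d(IR,MO)=67/4, d(MO,U)=11
4. join HZ+U (d=7) ⇒ HUZ; edges |HZ|=3/2, |U|=7/2
  updated: d(HUZ,IR)=46/3, d(HUZ,MO)=32/3
5. join HUZ+MO (d=32/3) ⇒ HMOUZ; edges |HUZ|=11/6, |MO|=17/6
  updated: d(HMOUZ,IR)=159/10
6. join HMOUZ+IR (d=159/10) ⇒ HIMORUZ; edges |HMOUZ|=157/60, |IR|=119/20
final tree: ((((H:2,Z:2):3/2,U:7/2):11/6,(M:5/2,O:5/2):17/6):157/60,(I:2,R:2):119/20)
total length: 937/30

((((H:2,Z:2):3/2,U:7/2):11/6,(M:5/2,O:5/2):17/6):157/60,(I:2,R:2):119/20)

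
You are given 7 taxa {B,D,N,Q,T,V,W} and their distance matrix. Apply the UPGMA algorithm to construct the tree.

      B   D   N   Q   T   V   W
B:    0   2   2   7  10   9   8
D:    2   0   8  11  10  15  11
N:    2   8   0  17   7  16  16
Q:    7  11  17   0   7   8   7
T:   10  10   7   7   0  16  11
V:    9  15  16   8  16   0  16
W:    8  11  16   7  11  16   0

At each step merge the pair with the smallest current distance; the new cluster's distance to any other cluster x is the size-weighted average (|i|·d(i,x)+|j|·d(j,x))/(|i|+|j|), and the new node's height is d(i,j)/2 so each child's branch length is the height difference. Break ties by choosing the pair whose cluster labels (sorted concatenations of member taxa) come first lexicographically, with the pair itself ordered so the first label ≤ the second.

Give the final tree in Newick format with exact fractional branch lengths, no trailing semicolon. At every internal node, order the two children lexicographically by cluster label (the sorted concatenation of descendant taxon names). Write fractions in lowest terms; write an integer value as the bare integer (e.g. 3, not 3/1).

1. join B+D (d=2) ⇒ BD; edges |B|=1, |D|=1
  updated: d(BD,N)=5, d(BD,Q)=9, d(BD,T)=10, d(BD,V)=12, d(BD,W)=19/2
2. join BD+N (d=5) ⇒ BDN; edges |BD|=3/2, |N|=5/2
  updated: d(BDN,Q)=35/3, d(BDN,T)=9, d(BDN,V)=40/3, d(BDN,W)=35/3
3. join Q+T (d=7) ⇒ QT; edges |Q|=7/2, |T|=7/2
  updated: d(BDN,QT)=31/3, d(QT,V)=12, d(QT,W)=9
4. join QT+W (d=9) ⇒ QTW; edges |QT|=1, |W|=9/2
  updated: d(BDN,QTW)=97/9, d(QTW,V)=40/3
5. join BDN+QTW (d=97/9) ⇒ BDNQTW; edges |BDN|=26/9, |QTW|=8/9
  updated: d(BDNQTW,V)=40/3
6. join BDNQTW+V (d=40/3) ⇒ BDNQTVW; edges |BDNQTW|=23/18, |V|=20/3
final tree: ((((B:1,D:1):3/2,N:5/2):26/9,((Q:7/2,T:7/2):1,W:9/2):8/9):23/18,V:20/3)
total length: 272/9

((((B:1,D:1):3/2,N:5/2):26/9,((Q:7/2,T:7/2):1,W:9/2):8/9):23/18,V:20/3)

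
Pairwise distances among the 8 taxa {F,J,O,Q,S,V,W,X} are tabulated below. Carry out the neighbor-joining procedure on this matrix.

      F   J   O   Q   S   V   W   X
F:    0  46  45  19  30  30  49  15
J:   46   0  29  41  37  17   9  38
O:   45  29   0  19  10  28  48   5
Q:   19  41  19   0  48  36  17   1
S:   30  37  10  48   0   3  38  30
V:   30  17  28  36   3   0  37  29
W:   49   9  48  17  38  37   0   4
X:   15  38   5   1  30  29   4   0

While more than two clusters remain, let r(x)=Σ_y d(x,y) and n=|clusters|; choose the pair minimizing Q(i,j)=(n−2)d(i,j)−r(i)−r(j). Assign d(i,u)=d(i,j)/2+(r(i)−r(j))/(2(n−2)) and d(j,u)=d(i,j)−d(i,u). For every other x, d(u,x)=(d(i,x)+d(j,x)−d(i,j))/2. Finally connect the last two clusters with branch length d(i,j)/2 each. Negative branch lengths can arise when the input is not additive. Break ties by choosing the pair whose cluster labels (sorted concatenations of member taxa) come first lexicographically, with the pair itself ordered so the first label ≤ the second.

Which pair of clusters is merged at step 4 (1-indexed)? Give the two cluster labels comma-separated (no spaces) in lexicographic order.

JW,OSV

step 1: merge (J,W) at d=9, Q=-365; branch lengths J→23/4, W→13/4; new cluster JW
  updated: d(F,JW)=43, d(JW,O)=34, d(JW,Q)=49/2, d(JW,S)=33, d(JW,V)=45/2, d(JW,X)=33/2
step 2: merge (S,V) at d=3, Q=-575/2; branch lengths S→41/20, V→19/20; new cluster SV
  updated: d(F,SV)=57/2, d(JW,SV)=105/4, d(O,SV)=35/2, d(Q,SV)=81/2, d(SV,X)=28
step 3: merge (O,SV) at d=35/2, Q=-765/4; branch lengths O→199/32, SV→361/32; new cluster OSV
  updated: d(F,OSV)=28, d(JW,OSV)=171/8, d(OSV,Q)=21, d(OSV,X)=31/4
step 4: merge (JW,OSV) at d=171/8, Q=-955/8; branch lengths JW→731/48, OSV→295/48; new cluster JOSVW
  updated: d(F,JOSVW)=397/16, d(JOSVW,Q)=193/16, d(JOSVW,X)=23/16
step 5: merge (F,Q) at d=19, Q=-423/8; branch lengths F→259/16, Q→45/16; new cluster FQ
  updated: d(FQ,JOSVW)=143/16, d(FQ,X)=-3/2
step 6: merge (FQ,JOSVW) at d=143/16, Q=-71/8; branch lengths FQ→3, JOSVW→95/16; new cluster FJOQSVW
  updated: d(FJOQSVW,X)=-9/2
step 7: merge (FJOQSVW,X) at d=-9/2; branch lengths FJOQSVW→-9/4, X→-9/4; new cluster FJOQSVWX
final tree: (((F:259/16,Q:45/16):3,((J:23/4,W:13/4):731/48,(O:199/32,(S:41/20,V:19/20):361/32):295/48):95/16):-9/4,X:-9/4)
total length: 1189/16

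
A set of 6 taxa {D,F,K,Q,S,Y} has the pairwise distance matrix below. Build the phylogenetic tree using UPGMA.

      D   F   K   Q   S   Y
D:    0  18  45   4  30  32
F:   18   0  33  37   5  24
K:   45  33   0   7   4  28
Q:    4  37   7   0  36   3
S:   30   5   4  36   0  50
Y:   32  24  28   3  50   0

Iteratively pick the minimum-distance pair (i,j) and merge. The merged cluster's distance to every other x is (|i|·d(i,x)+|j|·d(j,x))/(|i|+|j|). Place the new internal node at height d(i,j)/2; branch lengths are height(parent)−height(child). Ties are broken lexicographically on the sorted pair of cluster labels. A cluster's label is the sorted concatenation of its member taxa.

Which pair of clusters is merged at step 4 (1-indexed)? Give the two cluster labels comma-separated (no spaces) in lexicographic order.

DF,QY

iteration 1: select Q,Y (d=3); attach at lengths (3/2, 3/2); label the merged cluster QY
  updated: d(D,QY)=18, d(F,QY)=61/2, d(K,QY)=35/2, d(QY,S)=43
iteration 2: select K,S (d=4); attach at lengths (2, 2); label the merged cluster KS
  updated: d(D,KS)=75/2, d(F,KS)=19, d(KS,QY)=121/4
iteration 3: select D,F (d=18); attach at lengths (9, 9); label the merged cluster DF
  updated: d(DF,KS)=113/4, d(DF,QY)=97/4
iteration 4: select DF,QY (d=97/4); attach at lengths (25/8, 85/8); label the merged cluster DFQY
  updated: d(DFQY,KS)=117/4
iteration 5: select DFQY,KS (d=117/4); attach at lengths (5/2, 101/8); label the merged cluster DFKQSY
final tree: (((D:9,F:9):25/8,(Q:3/2,Y:3/2):85/8):5/2,(K:2,S:2):101/8)
total length: 431/8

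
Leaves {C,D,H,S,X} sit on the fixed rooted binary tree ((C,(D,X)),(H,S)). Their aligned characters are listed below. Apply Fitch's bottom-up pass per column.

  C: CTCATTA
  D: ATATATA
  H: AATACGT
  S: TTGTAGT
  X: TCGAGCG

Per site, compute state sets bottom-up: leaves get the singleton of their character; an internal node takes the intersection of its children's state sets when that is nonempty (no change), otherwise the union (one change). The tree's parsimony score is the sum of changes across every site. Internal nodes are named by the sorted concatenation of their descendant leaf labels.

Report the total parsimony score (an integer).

17

DX@0: {A} ∪ {T} = {A,T} (union, +1)
CDX@0: {C} ∪ {A,T} = {A,C,T} (union, +1)
HS@0: {A} ∪ {T} = {A,T} (union, +1)
CDHSX@0: {A,C,T} ∩ {A,T} = {A,T} (intersection, +0)
DX@1: {T} ∪ {C} = {C,T} (union, +1)
CDX@1: {T} ∩ {C,T} = {T} (intersection, +0)
HS@1: {A} ∪ {T} = {A,T} (union, +1)
CDHSX@1: {T} ∩ {A,T} = {T} (intersection, +0)
DX@2: {A} ∪ {G} = {A,G} (union, +1)
CDX@2: {C} ∪ {A,G} = {A,C,G} (union, +1)
HS@2: {T} ∪ {G} = {G,T} (union, +1)
CDHSX@2: {A,C,G} ∩ {G,T} = {G} (intersection, +0)
DX@3: {T} ∪ {A} = {A,T} (union, +1)
CDX@3: {A} ∩ {A,T} = {A} (intersection, +0)
HS@3: {A} ∪ {T} = {A,T} (union, +1)
CDHSX@3: {A} ∩ {A,T} = {A} (intersection, +0)
DX@4: {A} ∪ {G} = {A,G} (union, +1)
CDX@4: {T} ∪ {A,G} = {A,G,T} (union, +1)
HS@4: {C} ∪ {A} = {A,C} (union, +1)
CDHSX@4: {A,G,T} ∩ {A,C} = {A} (intersection, +0)
DX@5: {T} ∪ {C} = {C,T} (union, +1)
CDX@5: {T} ∩ {C,T} = {T} (intersection, +0)
HS@5: {G} ∩ {G} = {G} (intersection, +0)
CDHSX@5: {T} ∪ {G} = {G,T} (union, +1)
DX@6: {A} ∪ {G} = {A,G} (union, +1)
CDX@6: {A} ∩ {A,G} = {A} (intersection, +0)
HS@6: {T} ∩ {T} = {T} (intersection, +0)
CDHSX@6: {A} ∪ {T} = {A,T} (union, +1)
per-site changes: [3, 2, 3, 2, 3, 2, 2]; total = 17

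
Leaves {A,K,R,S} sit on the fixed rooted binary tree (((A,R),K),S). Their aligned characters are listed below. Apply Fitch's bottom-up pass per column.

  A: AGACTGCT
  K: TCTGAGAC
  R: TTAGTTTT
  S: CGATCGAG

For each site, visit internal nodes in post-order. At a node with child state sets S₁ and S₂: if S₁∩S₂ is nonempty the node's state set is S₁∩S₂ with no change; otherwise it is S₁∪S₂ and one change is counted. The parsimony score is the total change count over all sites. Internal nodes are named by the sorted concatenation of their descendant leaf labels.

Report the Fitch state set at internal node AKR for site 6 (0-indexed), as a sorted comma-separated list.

A,C,T

AR@0: {A} ∪ {T} = {A,T} (union, +1)
AKR@0: {A,T} ∩ {T} = {T} (intersection, +0)
AKRS@0: {T} ∪ {C} = {C,T} (union, +1)
AR@1: {G} ∪ {T} = {G,T} (union, +1)
AKR@1: {G,T} ∪ {C} = {C,G,T} (union, +1)
AKRS@1: {C,G,T} ∩ {G} = {G} (intersection, +0)
AR@2: {A} ∩ {A} = {A} (intersection, +0)
AKR@2: {A} ∪ {T} = {A,T} (union, +1)
AKRS@2: {A,T} ∩ {A} = {A} (intersection, +0)
AR@3: {C} ∪ {G} = {C,G} (union, +1)
AKR@3: {C,G} ∩ {G} = {G} (intersection, +0)
AKRS@3: {G} ∪ {T} = {G,T} (union, +1)
AR@4: {T} ∩ {T} = {T} (intersection, +0)
AKR@4: {T} ∪ {A} = {A,T} (union, +1)
AKRS@4: {A,T} ∪ {C} = {A,C,T} (union, +1)
AR@5: {G} ∪ {T} = {G,T} (union, +1)
AKR@5: {G,T} ∩ {G} = {G} (intersection, +0)
AKRS@5: {G} ∩ {G} = {G} (intersection, +0)
AR@6: {C} ∪ {T} = {C,T} (union, +1)
AKR@6: {C,T} ∪ {A} = {A,C,T} (union, +1)
AKRS@6: {A,C,T} ∩ {A} = {A} (intersection, +0)
AR@7: {T} ∩ {T} = {T} (intersection, +0)
AKR@7: {T} ∪ {C} = {C,T} (union, +1)
AKRS@7: {C,T} ∪ {G} = {C,G,T} (union, +1)
per-site changes: [2, 2, 1, 2, 2, 1, 2, 2]; total = 14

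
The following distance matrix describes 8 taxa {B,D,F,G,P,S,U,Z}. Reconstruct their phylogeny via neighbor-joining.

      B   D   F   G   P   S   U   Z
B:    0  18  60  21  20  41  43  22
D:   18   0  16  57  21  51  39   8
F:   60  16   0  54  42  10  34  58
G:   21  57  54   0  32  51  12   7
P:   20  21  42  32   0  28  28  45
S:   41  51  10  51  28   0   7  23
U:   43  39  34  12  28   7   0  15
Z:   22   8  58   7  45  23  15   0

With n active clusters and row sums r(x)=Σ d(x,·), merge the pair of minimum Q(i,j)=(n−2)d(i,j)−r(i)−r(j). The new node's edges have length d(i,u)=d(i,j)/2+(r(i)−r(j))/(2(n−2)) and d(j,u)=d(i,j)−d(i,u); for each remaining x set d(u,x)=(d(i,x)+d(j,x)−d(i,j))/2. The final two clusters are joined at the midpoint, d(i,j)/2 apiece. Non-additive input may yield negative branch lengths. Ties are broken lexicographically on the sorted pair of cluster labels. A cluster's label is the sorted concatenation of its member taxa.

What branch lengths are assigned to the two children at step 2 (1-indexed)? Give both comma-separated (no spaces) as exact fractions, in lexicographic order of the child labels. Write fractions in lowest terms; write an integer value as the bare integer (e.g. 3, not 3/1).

1. join F+S (d=10, Q=-425) ⇒ FS; edges |F|=41/4, |S|=-1/4
  updated: d(B,FS)=91/2, d(D,FS)=57/2, d(FS,G)=95/2, d(FS,P)=30, d(FS,U)=31/2, d(FS,Z)=71/2
2. join FS+U (d=31/2, Q=-555/2) ⇒ FSU; edges |FS|=51/4, |U|=11/4
  updated: d(B,FSU)=73/2, d(D,FSU)=26, d(FSU,G)=22, d(FSU,P)=85/4, d(FSU,Z)=35/2
3. join G+Z (d=7, Q=-421/2) ⇒ GZ; edges |G|=135/16, |Z|=-23/16
  updated: d(B,GZ)=18, d(D,GZ)=29, d(FSU,GZ)=65/4, d(GZ,P)=35
4. join FSU+GZ (d=65/4, Q=-299/2) ⇒ FGSUZ; edges |FSU|=101/12, |GZ|=47/6
  updated: d(B,FGSUZ)=153/8, d(D,FGSUZ)=155/8, d(FGSUZ,P)=20
5. join B+D (d=18, Q=-159/2) ⇒ BD; edges |B|=139/16, |D|=149/16
  updated: d(BD,FGSUZ)=41/4, d(BD,P)=23/2
6. join BD+FGSUZ (d=41/4, Q=-167/4) ⇒ BDFGSUZ; edges |BD|=7/8, |FGSUZ|=75/8
  updated: d(BDFGSUZ,P)=85/8
7. join BDFGSUZ+P (d=85/8) ⇒ BDFGPSUZ; edges |BDFGSUZ|=85/16, |P|=85/16
final tree: (((B:139/16,D:149/16):7/8,(((F:41/4,S:-1/4):51/4,U:11/4):101/12,(G:135/16,Z:-23/16):47/6):75/8):85/16,P:85/16)
total length: 701/8

51/4,11/4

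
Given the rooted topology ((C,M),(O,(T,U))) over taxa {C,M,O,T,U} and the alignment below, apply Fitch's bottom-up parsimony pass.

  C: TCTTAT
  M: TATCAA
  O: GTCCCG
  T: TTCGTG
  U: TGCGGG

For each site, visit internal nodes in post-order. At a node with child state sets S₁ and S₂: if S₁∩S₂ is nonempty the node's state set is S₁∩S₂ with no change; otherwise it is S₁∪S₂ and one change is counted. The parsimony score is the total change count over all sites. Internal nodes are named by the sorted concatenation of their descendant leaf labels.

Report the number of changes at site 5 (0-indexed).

2

[col 0] CM: children C:{T}, M:{T} ∩→ {T}; cost 0
[col 0] TU: children T:{T}, U:{T} ∩→ {T}; cost 0
[col 0] OTU: children O:{G}, TU:{T} ∪→ {G,T}; cost 1
[col 0] CMOTU: children CM:{T}, OTU:{G,T} ∩→ {T}; cost 0
[col 1] CM: children C:{C}, M:{A} ∪→ {A,C}; cost 1
[col 1] TU: children T:{T}, U:{G} ∪→ {G,T}; cost 1
[col 1] OTU: children O:{T}, TU:{G,T} ∩→ {T}; cost 0
[col 1] CMOTU: children CM:{A,C}, OTU:{T} ∪→ {A,C,T}; cost 1
[col 2] CM: children C:{T}, M:{T} ∩→ {T}; cost 0
[col 2] TU: children T:{C}, U:{C} ∩→ {C}; cost 0
[col 2] OTU: children O:{C}, TU:{C} ∩→ {C}; cost 0
[col 2] CMOTU: children CM:{T}, OTU:{C} ∪→ {C,T}; cost 1
[col 3] CM: children C:{T}, M:{C} ∪→ {C,T}; cost 1
[col 3] TU: children T:{G}, U:{G} ∩→ {G}; cost 0
[col 3] OTU: children O:{C}, TU:{G} ∪→ {C,G}; cost 1
[col 3] CMOTU: children CM:{C,T}, OTU:{C,G} ∩→ {C}; cost 0
[col 4] CM: children C:{A}, M:{A} ∩→ {A}; cost 0
[col 4] TU: children T:{T}, U:{G} ∪→ {G,T}; cost 1
[col 4] OTU: children O:{C}, TU:{G,T} ∪→ {C,G,T}; cost 1
[col 4] CMOTU: children CM:{A}, OTU:{C,G,T} ∪→ {A,C,G,T}; cost 1
[col 5] CM: children C:{T}, M:{A} ∪→ {A,T}; cost 1
[col 5] TU: children T:{G}, U:{G} ∩→ {G}; cost 0
[col 5] OTU: children O:{G}, TU:{G} ∩→ {G}; cost 0
[col 5] CMOTU: children CM:{A,T}, OTU:{G} ∪→ {A,G,T}; cost 1
per-site changes: [1, 3, 1, 2, 3, 2]; total = 12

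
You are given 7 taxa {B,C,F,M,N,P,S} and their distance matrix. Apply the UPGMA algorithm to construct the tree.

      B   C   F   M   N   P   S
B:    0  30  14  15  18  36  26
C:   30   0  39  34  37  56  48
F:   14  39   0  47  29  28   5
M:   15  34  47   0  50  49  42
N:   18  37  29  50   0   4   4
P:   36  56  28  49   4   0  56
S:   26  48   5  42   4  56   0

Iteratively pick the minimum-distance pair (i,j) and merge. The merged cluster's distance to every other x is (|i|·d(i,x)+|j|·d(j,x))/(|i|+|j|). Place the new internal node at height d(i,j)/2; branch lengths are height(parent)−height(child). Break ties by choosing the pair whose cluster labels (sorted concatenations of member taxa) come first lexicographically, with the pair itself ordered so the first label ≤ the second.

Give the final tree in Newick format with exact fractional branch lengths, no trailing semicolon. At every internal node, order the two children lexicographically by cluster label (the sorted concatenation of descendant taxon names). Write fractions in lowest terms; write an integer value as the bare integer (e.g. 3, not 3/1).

iteration 1: select N,P (d=4); attach at lengths (2, 2); label the merged cluster NP
  updated: d(B,NP)=27, d(C,NP)=93/2, d(F,NP)=57/2, d(M,NP)=99/2, d(NP,S)=30
iteration 2: select F,S (d=5); attach at lengths (5/2, 5/2); label the merged cluster FS
  updated: d(B,FS)=20, d(C,FS)=87/2, d(FS,M)=89/2, d(FS,NP)=117/4
iteration 3: select B,M (d=15); attach at lengths (15/2, 15/2); label the merged cluster BM
  updated: d(BM,C)=32, d(BM,FS)=129/4, d(BM,NP)=153/4
iteration 4: select FS,NP (d=117/4); attach at lengths (97/8, 101/8); label the merged cluster FNPS
  updated: d(BM,FNPS)=141/4, d(C,FNPS)=45
iteration 5: select BM,C (d=32); attach at lengths (17/2, 16); label the merged cluster BCM
  updated: d(BCM,FNPS)=77/2
iteration 6: select BCM,FNPS (d=77/2); attach at lengths (13/4, 37/8); label the merged cluster BCFMNPS
final tree: (((B:15/2,M:15/2):17/2,C:16):13/4,((F:5/2,S:5/2):97/8,(N:2,P:2):101/8):37/8)
total length: 649/8

(((B:15/2,M:15/2):17/2,C:16):13/4,((F:5/2,S:5/2):97/8,(N:2,P:2):101/8):37/8)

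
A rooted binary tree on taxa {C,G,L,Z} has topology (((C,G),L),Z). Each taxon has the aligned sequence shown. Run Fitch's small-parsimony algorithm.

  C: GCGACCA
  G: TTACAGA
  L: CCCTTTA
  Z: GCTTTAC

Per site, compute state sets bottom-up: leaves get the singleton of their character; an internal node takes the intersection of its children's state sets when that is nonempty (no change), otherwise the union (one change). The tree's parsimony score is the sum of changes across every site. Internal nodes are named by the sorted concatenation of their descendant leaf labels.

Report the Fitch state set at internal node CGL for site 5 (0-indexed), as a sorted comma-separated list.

C,G,T

site 0, node CG: C={G} ∪ G={T} → {G,T} (+1)
site 0, node CGL: CG={G,T} ∪ L={C} → {C,G,T} (+1)
site 0, node CGLZ: CGL={C,G,T} ∩ Z={G} → {G} (+0)
site 1, node CG: C={C} ∪ G={T} → {C,T} (+1)
site 1, node CGL: CG={C,T} ∩ L={C} → {C} (+0)
site 1, node CGLZ: CGL={C} ∩ Z={C} → {C} (+0)
site 2, node CG: C={G} ∪ G={A} → {A,G} (+1)
site 2, node CGL: CG={A,G} ∪ L={C} → {A,C,G} (+1)
site 2, node CGLZ: CGL={A,C,G} ∪ Z={T} → {A,C,G,T} (+1)
site 3, node CG: C={A} ∪ G={C} → {A,C} (+1)
site 3, node CGL: CG={A,C} ∪ L={T} → {A,C,T} (+1)
site 3, node CGLZ: CGL={A,C,T} ∩ Z={T} → {T} (+0)
site 4, node CG: C={C} ∪ G={A} → {A,C} (+1)
site 4, node CGL: CG={A,C} ∪ L={T} → {A,C,T} (+1)
site 4, node CGLZ: CGL={A,C,T} ∩ Z={T} → {T} (+0)
site 5, node CG: C={C} ∪ G={G} → {C,G} (+1)
site 5, node CGL: CG={C,G} ∪ L={T} → {C,G,T} (+1)
site 5, node CGLZ: CGL={C,G,T} ∪ Z={A} → {A,C,G,T} (+1)
site 6, node CG: C={A} ∩ G={A} → {A} (+0)
site 6, node CGL: CG={A} ∩ L={A} → {A} (+0)
site 6, node CGLZ: CGL={A} ∪ Z={C} → {A,C} (+1)
per-site changes: [2, 1, 3, 2, 2, 3, 1]; total = 14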